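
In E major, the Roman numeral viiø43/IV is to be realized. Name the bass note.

The applied chord viiø43/IV is rooted on G#: G#-B-D-F#.
The figure 43 means second inversion — the fifth is in the bass.

D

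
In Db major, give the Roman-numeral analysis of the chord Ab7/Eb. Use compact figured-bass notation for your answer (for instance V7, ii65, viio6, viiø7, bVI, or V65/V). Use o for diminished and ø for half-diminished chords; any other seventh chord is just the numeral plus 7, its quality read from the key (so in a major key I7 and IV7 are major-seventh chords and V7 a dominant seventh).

V43

The pitches Ab-C-Eb-Gb form a dominant seventh chord rooted on Ab.
Ab is scale degree 5 in Db major, and a dominant seventh chord on that degree is written V7.
With Eb in the bass the chord is in second inversion, so the figured bass is 43.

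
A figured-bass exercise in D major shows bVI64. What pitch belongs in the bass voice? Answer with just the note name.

F

bVI in D major has root Bb; the chord is Bb-D-F.
The figure 64 means second inversion — the fifth is in the bass.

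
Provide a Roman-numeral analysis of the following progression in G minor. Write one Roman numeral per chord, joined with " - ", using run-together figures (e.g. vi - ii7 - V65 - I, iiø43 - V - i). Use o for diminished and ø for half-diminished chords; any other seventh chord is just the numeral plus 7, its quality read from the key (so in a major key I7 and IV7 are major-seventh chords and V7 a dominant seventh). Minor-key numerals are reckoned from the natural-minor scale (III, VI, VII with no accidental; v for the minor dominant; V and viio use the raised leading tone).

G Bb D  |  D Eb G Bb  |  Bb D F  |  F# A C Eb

i - VI42 - III - viio7

G-Bb-D has root G, degree 1 in G minor, so i.
D-Eb-G-Bb: root Eb is the submediant; major seventh chord there is VI42.
Bb-D-F: major triad on Bb = scale degree 3 → III.
F#-A-C-Eb has root F#, degree 7 in G minor, so viio7.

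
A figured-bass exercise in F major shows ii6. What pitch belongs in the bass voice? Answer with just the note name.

ii in F major has root G; the chord is G-Bb-D.
The figure 6 means first inversion — the third is in the bass.

Bb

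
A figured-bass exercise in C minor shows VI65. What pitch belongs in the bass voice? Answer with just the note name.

C

VI in C minor has root Ab; the chord is Ab-C-Eb-G.
The figure 65 means first inversion — the third is in the bass.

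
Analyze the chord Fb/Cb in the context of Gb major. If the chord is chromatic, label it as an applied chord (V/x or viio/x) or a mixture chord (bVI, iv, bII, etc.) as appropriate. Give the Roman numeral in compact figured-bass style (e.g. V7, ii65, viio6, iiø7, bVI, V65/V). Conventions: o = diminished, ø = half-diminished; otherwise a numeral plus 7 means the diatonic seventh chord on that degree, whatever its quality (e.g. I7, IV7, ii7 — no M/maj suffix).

The pitches Fb-Ab-Cb form a major triad rooted on Fb.
Fb is the lowered seventh degree of Gb major (diatonic 7 would be F). This is a major triad on the lowered seventh degree (the subtonic), borrowed from the parallel minor.
With Cb in the bass the chord is in second inversion, so the figured bass is 64.

bVII64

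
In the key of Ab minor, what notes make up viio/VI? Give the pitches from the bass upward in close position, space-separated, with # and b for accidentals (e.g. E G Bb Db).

Eb Gb Bbb

viio/VI is a secondary leading-tone chord. The target VI is Fb in Ab minor; the applied chord is rooted a semitone below, on Eb.
Building a diminished triad on Eb gives Eb-Gb-Bbb.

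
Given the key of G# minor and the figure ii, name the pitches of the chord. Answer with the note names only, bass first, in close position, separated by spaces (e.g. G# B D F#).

A# C# E#

Scale degree 2 in G# minor is A#; here the chord built on it is altered to a minor triad. ii is the minor supertonic, borrowed from the parallel major (the Dorian ii).
So the chord is A#-C#-E#.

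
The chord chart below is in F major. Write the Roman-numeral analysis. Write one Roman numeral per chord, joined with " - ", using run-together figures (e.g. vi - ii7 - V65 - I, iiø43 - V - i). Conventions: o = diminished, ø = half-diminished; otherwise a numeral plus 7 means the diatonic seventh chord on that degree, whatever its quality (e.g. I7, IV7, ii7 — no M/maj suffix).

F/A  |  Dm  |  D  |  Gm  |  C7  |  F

F/A: root F is the tonic; major triad there is I6.
Dm: root D is the submediant; minor triad there is vi.
D: chromatic; D is V of ii, so V/ii.
Gm has root G, degree 2 in F major, so ii.
C7: dominant seventh chord on C = scale degree 5 → V7.
F has root F, degree 1 in F major, so I.

I6 - vi - V/ii - ii - V7 - I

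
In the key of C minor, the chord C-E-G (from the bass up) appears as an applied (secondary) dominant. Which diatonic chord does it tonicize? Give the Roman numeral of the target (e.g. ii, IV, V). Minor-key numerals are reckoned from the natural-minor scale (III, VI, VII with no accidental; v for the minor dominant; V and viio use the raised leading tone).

iv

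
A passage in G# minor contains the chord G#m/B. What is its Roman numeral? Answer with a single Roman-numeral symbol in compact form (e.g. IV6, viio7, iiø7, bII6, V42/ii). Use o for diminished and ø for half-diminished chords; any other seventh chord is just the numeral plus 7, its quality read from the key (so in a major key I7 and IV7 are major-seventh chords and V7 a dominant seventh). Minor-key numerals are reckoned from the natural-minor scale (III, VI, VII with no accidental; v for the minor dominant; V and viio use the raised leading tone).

Stacked in thirds the chord is G#-B-D#: a minor triad on G#.
G# is scale degree 1 in G# minor, and a minor triad on that degree is written i.
With B in the bass the chord is in first inversion, so the figured bass is 6.

i6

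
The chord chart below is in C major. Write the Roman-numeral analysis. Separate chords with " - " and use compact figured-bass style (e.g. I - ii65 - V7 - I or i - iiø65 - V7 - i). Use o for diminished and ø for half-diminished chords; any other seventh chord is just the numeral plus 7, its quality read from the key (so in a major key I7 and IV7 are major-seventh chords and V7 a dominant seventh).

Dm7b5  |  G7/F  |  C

Dm7b5: half-diminished seventh chord on D — chromatic; iiø7 (borrowed from the parallel minor).
G7/F has root G, degree 5 in C major, so V42.
C: root C is the tonic; major triad there is I.

iiø7 - V42 - I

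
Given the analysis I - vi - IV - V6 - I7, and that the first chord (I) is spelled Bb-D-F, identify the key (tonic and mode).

The chord Bb is a major triad rooted on Bb; its label is I.
If Bb is scale degree 1 and the mode makes that degree carry a major triad, the tonic is Bb and the mode is major.

Bb major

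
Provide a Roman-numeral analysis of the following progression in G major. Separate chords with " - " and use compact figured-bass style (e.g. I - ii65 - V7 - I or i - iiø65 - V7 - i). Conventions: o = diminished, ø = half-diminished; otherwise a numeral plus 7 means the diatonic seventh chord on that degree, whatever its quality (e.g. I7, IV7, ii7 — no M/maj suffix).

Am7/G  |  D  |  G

Am7/G has root A, degree 2 in G major, so ii42.
D has root D, degree 5 in G major, so V.
G has root G, degree 1 in G major, so I.

ii42 - V - I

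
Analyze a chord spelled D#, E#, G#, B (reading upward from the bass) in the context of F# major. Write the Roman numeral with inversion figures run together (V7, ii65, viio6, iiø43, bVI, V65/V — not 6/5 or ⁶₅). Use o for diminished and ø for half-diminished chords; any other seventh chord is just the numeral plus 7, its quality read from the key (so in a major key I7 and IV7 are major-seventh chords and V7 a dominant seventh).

Stacked in thirds the chord is E#-G#-B-D#: a half-diminished seventh chord on E#.
E# is scale degree 7 in F# major, and a half-diminished seventh chord on that degree is written viiø7.
With D# in the bass the chord is in third inversion, so the figured bass is 42.

viiø42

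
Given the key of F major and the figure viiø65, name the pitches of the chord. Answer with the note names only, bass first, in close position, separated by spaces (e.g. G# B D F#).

G Bb D E

In F major, scale degree 7 is E, and the diatonic chord built there is a half-diminished seventh chord.
Stacking thirds from E gives E-G-Bb-D.
With the 65 figure the chord is in first inversion; from the bass G upward in close position it reads G-Bb-D-E.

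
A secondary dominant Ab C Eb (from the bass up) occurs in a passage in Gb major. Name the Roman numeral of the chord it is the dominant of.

V

The chord is a major triad on Ab.
A dominant resolves down a perfect fifth: Ab → Db. In Gb major, Db is scale degree 5, i.e. V.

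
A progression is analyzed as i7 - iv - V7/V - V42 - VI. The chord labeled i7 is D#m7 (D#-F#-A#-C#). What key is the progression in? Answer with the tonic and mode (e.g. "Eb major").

D# minor

The chord D#m7 is a minor seventh chord rooted on D#; its label is i7.
If D# is scale degree 1 and the mode makes that degree carry a minor seventh chord, the tonic is D# and the mode is minor.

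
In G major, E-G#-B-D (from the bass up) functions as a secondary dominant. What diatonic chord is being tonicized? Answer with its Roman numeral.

The chord is a dominant seventh chord on E.
A dominant resolves down a perfect fifth: E → A. In G major, A is scale degree 2, i.e. ii.

ii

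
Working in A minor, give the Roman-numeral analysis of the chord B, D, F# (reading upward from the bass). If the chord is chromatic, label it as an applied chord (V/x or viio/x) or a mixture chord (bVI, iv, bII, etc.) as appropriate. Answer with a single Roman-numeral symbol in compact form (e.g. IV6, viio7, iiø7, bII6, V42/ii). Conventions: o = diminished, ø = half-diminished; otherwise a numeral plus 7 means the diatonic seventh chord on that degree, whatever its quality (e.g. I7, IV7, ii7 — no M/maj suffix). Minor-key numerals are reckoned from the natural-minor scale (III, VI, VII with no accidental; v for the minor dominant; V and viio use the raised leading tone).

The pitches B-D-F# form a minor triad rooted on B.
B is the second degree of A minor. This is the minor supertonic, borrowed from the parallel major (the Dorian ii).

ii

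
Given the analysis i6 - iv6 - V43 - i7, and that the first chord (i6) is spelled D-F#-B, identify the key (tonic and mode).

B minor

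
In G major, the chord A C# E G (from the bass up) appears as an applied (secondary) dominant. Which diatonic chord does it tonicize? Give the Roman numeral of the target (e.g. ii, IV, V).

V

The chord is a dominant seventh chord on A.
A dominant resolves down a perfect fifth: A → D. In G major, D is scale degree 5, i.e. V.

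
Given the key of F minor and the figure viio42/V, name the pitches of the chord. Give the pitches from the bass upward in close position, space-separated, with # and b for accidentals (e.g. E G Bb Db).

Ab B D F

The slash marks an applied leading-tone chord: viio of V. In F minor, V is C, so the leading tone to it is B, a half step below.
Building a fully diminished seventh chord on B gives B-D-F-Ab.
With the 42 figure the chord is in third inversion; from the bass Ab upward in close position it reads Ab-B-D-F.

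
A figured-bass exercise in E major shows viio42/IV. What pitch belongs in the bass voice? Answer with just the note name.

F

The applied chord viio42/IV is rooted on G#: G#-B-D-F.
The figure 42 means third inversion — the seventh is in the bass.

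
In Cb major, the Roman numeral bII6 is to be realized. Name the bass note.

Fb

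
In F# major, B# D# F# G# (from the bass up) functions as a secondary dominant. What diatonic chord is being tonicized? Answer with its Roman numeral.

V

The chord is a dominant seventh chord on G#.
A dominant resolves down a perfect fifth: G# → C#. In F# major, C# is scale degree 5, i.e. V.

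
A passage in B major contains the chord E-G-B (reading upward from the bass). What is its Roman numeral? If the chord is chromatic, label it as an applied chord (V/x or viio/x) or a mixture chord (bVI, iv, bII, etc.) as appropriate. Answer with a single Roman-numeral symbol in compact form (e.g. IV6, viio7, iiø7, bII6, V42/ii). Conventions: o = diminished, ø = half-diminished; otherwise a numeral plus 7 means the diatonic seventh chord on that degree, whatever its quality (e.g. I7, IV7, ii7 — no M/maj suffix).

The pitches E-G-B form a minor triad rooted on E.
E is the fourth degree of B major. This is the minor subdominant, borrowed from the parallel minor.

iv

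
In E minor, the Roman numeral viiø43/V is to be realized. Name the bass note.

The applied chord viiø43/V is rooted on A#: A#-C#-E-G#.
The figure 43 means second inversion — the fifth is in the bass.

E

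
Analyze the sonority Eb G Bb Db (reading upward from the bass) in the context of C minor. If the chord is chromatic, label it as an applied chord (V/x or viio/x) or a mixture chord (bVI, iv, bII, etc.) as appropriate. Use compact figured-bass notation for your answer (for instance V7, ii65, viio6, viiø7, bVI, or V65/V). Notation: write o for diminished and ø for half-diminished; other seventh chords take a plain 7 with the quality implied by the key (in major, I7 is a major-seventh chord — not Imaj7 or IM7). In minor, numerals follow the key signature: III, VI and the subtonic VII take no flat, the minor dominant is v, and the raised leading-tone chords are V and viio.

V7/VI

The pitches Eb-G-Bb-Db form a dominant seventh chord rooted on Eb.
Eb is not a diatonic chord root with this quality in C minor, but it lies a perfect fifth above Ab (VI), so the chord functions as an applied dominant of VI.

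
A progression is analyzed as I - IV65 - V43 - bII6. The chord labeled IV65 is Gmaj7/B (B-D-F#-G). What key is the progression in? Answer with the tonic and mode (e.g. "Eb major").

D major

IV65 is given as B-D-F#-G — a major seventh chord with root G.
Counting down 3 scale steps from G places the tonic on D; a major seventh chord on degree 4 is diatonic only in major.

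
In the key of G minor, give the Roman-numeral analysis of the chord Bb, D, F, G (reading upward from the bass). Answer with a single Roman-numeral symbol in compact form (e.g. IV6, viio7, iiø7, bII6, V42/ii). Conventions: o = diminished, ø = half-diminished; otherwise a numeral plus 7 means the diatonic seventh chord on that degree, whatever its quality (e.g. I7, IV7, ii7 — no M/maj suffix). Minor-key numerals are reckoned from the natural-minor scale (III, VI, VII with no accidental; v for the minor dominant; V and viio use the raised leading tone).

Stacked in thirds the chord is G-Bb-D-F: a minor seventh chord on G.
G is scale degree 1 in G minor, and a minor seventh chord on that degree is written i7.
With Bb in the bass the chord is in first inversion, so the figured bass is 65.

i65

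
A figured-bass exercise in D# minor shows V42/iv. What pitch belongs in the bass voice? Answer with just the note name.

C#

The applied chord V42/iv is rooted on D#: D#-F##-A#-C#.
The figure 42 means third inversion — the seventh is in the bass.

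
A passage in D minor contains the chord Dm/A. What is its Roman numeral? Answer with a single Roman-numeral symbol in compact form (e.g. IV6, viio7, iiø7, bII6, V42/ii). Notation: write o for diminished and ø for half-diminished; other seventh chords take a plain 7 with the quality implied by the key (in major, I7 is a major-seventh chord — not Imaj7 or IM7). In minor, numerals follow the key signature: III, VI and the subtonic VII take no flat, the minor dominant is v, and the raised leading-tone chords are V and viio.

i64

The pitches D-F-A form a minor triad rooted on D.
In D minor, D is the tonic; the diatonic minor triad there is i.
With A in the bass the chord is in second inversion, so the figured bass is 64.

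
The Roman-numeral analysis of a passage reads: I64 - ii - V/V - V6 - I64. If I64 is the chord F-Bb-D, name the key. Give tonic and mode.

Bb major

The anchor chord is a major triad on Bb, labeled I64.
If Bb is scale degree 1 and the mode makes that degree carry a major triad, the tonic is Bb and the mode is major.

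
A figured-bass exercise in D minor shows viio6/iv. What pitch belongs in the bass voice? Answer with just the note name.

The applied chord viio6/iv is rooted on F#: F#-A-C.
The figure 6 means first inversion — the third is in the bass.

A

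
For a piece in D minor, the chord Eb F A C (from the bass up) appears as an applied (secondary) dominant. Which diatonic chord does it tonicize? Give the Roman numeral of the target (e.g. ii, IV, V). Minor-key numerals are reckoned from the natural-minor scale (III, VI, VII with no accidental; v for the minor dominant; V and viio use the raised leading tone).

The chord is a dominant seventh chord on F.
A dominant resolves down a perfect fifth: F → Bb. In D minor, Bb is scale degree 6, i.e. VI.

VI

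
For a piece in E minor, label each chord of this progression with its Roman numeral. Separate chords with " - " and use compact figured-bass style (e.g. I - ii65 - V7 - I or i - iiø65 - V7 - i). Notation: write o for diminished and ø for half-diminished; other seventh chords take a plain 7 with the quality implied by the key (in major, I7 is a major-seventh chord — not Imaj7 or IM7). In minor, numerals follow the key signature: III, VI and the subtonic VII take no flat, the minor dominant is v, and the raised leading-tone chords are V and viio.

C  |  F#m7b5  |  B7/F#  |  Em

VI - iiø7 - V43 - i

C has root C, degree 6 in E minor, so VI.
F#m7b5 has root F#, degree 2 in E minor, so iiø7.
B7/F#: dominant seventh chord on B = scale degree 5 → V43.
Em: root E is the tonic; minor triad there is i.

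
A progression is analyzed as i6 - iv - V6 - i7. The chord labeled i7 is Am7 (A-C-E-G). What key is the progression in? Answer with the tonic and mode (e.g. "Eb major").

A minor

The chord Am7 is a minor seventh chord rooted on A; its label is i7.
If A is scale degree 1 and the mode makes that degree carry a minor seventh chord, the tonic is A and the mode is minor.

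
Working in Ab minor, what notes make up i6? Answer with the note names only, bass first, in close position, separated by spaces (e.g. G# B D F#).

Cb Eb Ab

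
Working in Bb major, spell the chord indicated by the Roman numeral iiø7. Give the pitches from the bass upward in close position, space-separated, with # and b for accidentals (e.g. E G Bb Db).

C Eb Gb Bb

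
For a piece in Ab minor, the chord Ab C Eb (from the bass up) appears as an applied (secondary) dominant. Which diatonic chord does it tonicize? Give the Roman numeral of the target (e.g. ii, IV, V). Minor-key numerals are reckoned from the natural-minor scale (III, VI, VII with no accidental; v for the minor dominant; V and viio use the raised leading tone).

iv

The chord is a major triad on Ab.
A dominant resolves down a perfect fifth: Ab → Db. In Ab minor, Db is scale degree 4, i.e. iv.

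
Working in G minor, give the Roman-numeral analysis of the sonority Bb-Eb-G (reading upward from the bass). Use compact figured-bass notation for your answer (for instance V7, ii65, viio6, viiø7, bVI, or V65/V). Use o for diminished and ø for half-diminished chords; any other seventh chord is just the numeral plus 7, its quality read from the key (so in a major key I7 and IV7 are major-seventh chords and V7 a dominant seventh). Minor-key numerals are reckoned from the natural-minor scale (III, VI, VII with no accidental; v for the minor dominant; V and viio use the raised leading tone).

VI64

Stacked in thirds the chord is Eb-G-Bb: a major triad on Eb.
In G minor, Eb is the submediant; the diatonic major triad there is VI.
With Bb in the bass the chord is in second inversion, so the figured bass is 64.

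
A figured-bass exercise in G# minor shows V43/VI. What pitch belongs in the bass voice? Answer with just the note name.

The applied chord V43/VI is rooted on B: B-D#-F#-A.
The figure 43 means second inversion — the fifth is in the bass.

F#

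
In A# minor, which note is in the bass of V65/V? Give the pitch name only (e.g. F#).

D##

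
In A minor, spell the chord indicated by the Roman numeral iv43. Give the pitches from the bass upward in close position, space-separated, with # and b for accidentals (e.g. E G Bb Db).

In A minor, scale degree 4 is D, and the diatonic chord built there is a minor seventh chord.
That chord is spelled D-F-A-C.
The figured bass 43 indicates second inversion, placing the fifth (A) in the bass: A-C-D-F.

A C D F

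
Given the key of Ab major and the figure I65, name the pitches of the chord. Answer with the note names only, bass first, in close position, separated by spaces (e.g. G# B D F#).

In Ab major, the tonic is Ab, and the diatonic chord built there is a major seventh chord.
Stacking thirds from Ab gives Ab-C-Eb-G.
The figured bass 65 indicates first inversion, placing the third (C) in the bass: C-Eb-G-Ab.

C Eb G Ab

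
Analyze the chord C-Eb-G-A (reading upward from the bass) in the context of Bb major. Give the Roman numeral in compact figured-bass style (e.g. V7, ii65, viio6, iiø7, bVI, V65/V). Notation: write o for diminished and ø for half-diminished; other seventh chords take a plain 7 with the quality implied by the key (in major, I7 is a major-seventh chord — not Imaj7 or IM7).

viiø65

Stacked in thirds the chord is A-C-Eb-G: a half-diminished seventh chord on A.
In Bb major, A is the leading tone; the diatonic half-diminished seventh chord there is viiø7.
With C in the bass the chord is in first inversion, so the figured bass is 65.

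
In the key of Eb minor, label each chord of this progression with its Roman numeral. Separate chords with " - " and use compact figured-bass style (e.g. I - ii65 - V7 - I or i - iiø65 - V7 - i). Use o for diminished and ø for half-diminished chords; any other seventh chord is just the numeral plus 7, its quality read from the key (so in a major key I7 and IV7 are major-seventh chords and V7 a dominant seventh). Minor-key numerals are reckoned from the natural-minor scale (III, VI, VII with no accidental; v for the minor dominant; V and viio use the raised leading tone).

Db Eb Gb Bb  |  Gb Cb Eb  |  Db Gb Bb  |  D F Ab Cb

i42 - VI64 - III64 - viio7

Db-Eb-Gb-Bb has root Eb, degree 1 in Eb minor, so i42.
Gb-Cb-Eb: major triad on Cb = scale degree 6 → VI64.
Db-Gb-Bb: root Gb is the mediant; major triad there is III64.
D-F-Ab-Cb: root D is the leading tone; fully diminished seventh chord there is viio7.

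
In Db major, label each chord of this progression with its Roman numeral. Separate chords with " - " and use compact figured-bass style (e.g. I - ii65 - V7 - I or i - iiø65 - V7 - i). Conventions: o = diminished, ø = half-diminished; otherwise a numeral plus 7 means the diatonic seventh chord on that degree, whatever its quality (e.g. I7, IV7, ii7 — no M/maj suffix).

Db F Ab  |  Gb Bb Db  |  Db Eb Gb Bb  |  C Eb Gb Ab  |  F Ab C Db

I - IV - ii42 - V65 - I65

Db-F-Ab has root Db, degree 1 in Db major, so I.
Gb-Bb-Db: root Gb is the subdominant; major triad there is IV.
Db-Eb-Gb-Bb: minor seventh chord on Eb = scale degree 2 → ii42.
C-Eb-Gb-Ab has root Ab, degree 5 in Db major, so V65.
F-Ab-C-Db has root Db, degree 1 in Db major, so I65.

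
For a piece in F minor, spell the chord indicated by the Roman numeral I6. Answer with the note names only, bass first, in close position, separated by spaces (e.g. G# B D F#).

A C F

Scale degree 1 in F minor is F; here the chord built on it is altered to a major triad. I6 is the major tonic (Picardy third), borrowed from the parallel major.
So the chord is F-A-C.
The figured bass 6 indicates first inversion, placing the third (A) in the bass: A-C-F.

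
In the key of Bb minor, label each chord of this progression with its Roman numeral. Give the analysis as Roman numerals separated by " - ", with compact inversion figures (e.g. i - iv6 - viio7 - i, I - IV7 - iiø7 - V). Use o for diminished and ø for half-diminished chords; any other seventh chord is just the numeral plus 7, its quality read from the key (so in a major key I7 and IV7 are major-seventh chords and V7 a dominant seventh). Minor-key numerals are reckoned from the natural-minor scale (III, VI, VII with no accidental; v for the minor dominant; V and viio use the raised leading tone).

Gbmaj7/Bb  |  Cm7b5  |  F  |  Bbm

VI65 - iiø7 - V - i

Gbmaj7/Bb has root Gb, degree 6 in Bb minor, so VI65.
Cm7b5: root C is the supertonic; half-diminished seventh chord there is iiø7.
F: major triad on F = scale degree 5 → V.
Bbm has root Bb, degree 1 in Bb minor, so i.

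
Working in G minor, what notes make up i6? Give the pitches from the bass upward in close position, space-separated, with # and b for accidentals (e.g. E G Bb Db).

The numeral's case and figure indicate a minor triad. In G minor its root, the tonic, is G.
That chord is spelled G-Bb-D.
The figured bass 6 indicates first inversion, placing the third (Bb) in the bass: Bb-D-G.

Bb D G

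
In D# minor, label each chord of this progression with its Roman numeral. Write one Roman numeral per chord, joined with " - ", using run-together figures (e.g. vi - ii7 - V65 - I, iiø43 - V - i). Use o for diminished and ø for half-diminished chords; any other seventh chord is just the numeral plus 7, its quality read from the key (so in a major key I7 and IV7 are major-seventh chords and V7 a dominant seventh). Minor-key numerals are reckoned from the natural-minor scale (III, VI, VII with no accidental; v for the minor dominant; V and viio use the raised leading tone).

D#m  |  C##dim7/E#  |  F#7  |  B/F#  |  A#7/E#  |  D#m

D#m: minor triad on D# = scale degree 1 → i.
C##dim7/E#: root C## is the leading tone; fully diminished seventh chord there is viio65.
F#7 is the secondary dominant of VI (dominant seventh chord on F#): V7/VI.
B/F#: major triad on B = scale degree 6 → VI64.
A#7/E# has root A#, degree 5 in D# minor, so V43.
D#m: minor triad on D# = scale degree 1 → i.

i - viio65 - V7/VI - VI64 - V43 - i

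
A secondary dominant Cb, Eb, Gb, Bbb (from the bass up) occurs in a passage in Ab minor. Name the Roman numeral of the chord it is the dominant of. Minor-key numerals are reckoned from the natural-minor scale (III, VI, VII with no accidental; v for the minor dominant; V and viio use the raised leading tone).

VI

The chord is a dominant seventh chord on Cb.
A dominant resolves down a perfect fifth: Cb → Fb. In Ab minor, Fb is scale degree 6, i.e. VI.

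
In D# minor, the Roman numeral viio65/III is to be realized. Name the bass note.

G#

The applied chord viio65/III is rooted on E#: E#-G#-B-D.
The figure 65 means first inversion — the third is in the bass.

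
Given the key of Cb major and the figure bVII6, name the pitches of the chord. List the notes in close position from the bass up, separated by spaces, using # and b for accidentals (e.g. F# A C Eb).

Db Fb Bbb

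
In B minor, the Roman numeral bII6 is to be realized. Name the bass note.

E

bII in B minor has root C; the chord is C-E-G.
The figure 6 means first inversion — the third is in the bass.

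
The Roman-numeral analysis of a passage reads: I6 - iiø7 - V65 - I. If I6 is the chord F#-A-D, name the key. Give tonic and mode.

The chord D/F# is a major triad rooted on D; its label is I6.
If D is scale degree 1 and the mode makes that degree carry a major triad, the tonic is D and the mode is major.

D major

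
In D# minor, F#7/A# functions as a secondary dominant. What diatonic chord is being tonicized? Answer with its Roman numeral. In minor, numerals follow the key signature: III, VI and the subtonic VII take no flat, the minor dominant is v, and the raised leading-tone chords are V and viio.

VI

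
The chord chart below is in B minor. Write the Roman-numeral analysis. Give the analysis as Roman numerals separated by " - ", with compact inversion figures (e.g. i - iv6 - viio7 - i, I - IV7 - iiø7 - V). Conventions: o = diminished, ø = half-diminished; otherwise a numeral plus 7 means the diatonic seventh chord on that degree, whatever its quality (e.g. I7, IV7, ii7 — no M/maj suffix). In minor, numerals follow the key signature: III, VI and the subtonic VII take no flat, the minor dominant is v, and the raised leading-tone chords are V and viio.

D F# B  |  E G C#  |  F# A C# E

i6 - iio6 - v7

D-F#-B: minor triad on B = scale degree 1 → i6.
E-G-C#: root C# is the supertonic; diminished triad there is iio6.
F#-A-C#-E has root F#, degree 5 in B minor, so v7.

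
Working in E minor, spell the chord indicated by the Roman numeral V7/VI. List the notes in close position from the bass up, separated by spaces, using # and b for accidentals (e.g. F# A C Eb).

G B D F

The slash means an applied dominant: we want the dominant of VI. In E minor, VI is C major, and its dominant is built on G.
Building a dominant seventh chord on G gives G-B-D-F.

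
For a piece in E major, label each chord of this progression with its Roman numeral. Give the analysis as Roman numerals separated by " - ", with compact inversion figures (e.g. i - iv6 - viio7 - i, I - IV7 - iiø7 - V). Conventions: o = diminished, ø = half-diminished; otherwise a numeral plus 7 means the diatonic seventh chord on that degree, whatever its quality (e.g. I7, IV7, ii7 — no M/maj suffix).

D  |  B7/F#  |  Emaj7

D: major triad on D — chromatic; bVII (borrowed from the parallel minor).
B7/F#: root B is the dominant; dominant seventh chord there is V43.
Emaj7 has root E, degree 1 in E major, so I7.

bVII - V43 - I7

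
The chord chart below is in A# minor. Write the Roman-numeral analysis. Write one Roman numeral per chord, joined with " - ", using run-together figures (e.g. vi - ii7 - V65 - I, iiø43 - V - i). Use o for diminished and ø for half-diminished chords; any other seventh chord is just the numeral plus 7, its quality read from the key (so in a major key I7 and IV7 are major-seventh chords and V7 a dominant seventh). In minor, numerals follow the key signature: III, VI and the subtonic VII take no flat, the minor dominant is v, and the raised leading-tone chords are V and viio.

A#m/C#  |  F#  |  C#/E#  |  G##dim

i6 - VI - III6 - viio

A#m/C#: root A# is the tonic; minor triad there is i6.
F# has root F#, degree 6 in A# minor, so VI.
C#/E#: root C# is the mediant; major triad there is III6.
G##dim: diminished triad on G## = scale degree 7 → viio.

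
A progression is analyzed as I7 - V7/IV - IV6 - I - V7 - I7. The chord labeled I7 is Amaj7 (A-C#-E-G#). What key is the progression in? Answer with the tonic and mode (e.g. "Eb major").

A major

The anchor chord is a major seventh chord on A, labeled I7.
If A is scale degree 1 and the mode makes that degree carry a major seventh chord, the tonic is A and the mode is major.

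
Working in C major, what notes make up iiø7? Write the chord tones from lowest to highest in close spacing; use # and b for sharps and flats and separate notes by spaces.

D F Ab C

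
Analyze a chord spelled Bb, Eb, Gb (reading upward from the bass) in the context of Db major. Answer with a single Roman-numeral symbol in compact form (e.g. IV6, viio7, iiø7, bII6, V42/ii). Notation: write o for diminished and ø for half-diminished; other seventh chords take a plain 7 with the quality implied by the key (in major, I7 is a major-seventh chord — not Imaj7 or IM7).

ii64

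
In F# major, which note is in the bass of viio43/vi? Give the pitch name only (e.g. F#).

The applied chord viio43/vi is rooted on C##: C##-E#-G#-B.
The figure 43 means second inversion — the fifth is in the bass.

G#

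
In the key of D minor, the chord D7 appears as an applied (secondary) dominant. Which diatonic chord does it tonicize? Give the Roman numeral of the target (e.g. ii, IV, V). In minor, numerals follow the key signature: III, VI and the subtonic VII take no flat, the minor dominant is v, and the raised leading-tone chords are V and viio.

The chord is a dominant seventh chord on D.
A dominant resolves down a perfect fifth: D → G. In D minor, G is scale degree 4, i.e. iv.

iv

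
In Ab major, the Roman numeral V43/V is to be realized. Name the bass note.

F

The applied chord V43/V is rooted on Bb: Bb-D-F-Ab.
The figure 43 means second inversion — the fifth is in the bass.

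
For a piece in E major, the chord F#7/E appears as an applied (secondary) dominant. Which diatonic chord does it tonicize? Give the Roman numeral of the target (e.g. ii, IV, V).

V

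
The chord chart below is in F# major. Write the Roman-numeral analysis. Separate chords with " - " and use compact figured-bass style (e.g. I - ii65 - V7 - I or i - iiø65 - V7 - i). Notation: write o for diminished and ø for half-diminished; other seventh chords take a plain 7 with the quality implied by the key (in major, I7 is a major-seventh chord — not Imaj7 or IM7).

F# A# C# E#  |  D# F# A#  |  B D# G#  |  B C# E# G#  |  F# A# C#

F#-A#-C#-E# has root F#, degree 1 in F# major, so I7.
D#-F#-A# has root D#, degree 6 in F# major, so vi.
B-D#-G# has root G#, degree 2 in F# major, so ii6.
B-C#-E#-G#: dominant seventh chord on C# = scale degree 5 → V42.
F#-A#-C#: major triad on F# = scale degree 1 → I.

I7 - vi - ii6 - V42 - I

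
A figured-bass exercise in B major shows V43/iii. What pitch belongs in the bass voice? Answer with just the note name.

E#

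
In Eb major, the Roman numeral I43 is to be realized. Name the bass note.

I in Eb major has root Eb; the chord is Eb-G-Bb-D.
The figure 43 means second inversion — the fifth is in the bass.

Bb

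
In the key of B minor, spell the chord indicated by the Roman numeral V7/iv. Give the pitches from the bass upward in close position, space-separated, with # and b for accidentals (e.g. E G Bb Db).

B D# F# A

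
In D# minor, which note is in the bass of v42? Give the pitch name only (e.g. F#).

v in D# minor has root A#; the chord is A#-C#-E#-G#.
The figure 42 means third inversion — the seventh is in the bass.

G#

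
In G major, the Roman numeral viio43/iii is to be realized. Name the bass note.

E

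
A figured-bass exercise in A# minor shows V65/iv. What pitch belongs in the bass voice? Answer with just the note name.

The applied chord V65/iv is rooted on A#: A#-C##-E#-G#.
The figure 65 means first inversion — the third is in the bass.

C##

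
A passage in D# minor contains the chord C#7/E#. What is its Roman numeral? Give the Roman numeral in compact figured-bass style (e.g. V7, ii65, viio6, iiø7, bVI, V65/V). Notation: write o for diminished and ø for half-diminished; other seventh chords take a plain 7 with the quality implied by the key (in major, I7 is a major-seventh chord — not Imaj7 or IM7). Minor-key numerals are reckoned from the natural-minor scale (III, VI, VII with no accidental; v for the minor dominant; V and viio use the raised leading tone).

VII65

The pitches C#-E#-G#-B form a dominant seventh chord rooted on C#.
In D# minor, C# is the subtonic; the diatonic dominant seventh chord there is VII7.
With E# in the bass the chord is in first inversion, so the figured bass is 65.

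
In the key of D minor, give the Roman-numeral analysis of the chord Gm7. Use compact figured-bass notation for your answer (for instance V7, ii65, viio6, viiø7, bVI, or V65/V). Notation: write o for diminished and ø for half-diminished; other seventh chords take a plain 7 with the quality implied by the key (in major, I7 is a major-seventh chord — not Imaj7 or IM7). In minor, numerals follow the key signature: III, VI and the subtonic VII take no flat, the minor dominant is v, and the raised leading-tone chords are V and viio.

The pitches G-Bb-D-F form a minor seventh chord rooted on G.
In D minor, G is the subdominant; the diatonic minor seventh chord there is iv7.

iv7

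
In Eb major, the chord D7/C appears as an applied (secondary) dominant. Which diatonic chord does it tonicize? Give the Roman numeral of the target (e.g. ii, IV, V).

iii

The chord is a dominant seventh chord on D.
A dominant resolves down a perfect fifth: D → G. In Eb major, G is scale degree 3, i.e. iii.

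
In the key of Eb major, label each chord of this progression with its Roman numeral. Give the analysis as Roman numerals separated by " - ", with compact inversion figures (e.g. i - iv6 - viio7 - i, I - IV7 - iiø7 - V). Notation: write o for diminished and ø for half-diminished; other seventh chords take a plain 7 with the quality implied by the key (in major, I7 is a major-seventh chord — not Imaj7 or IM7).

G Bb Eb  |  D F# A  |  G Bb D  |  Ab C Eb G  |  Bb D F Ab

I6 - V/iii - iii - IV7 - V7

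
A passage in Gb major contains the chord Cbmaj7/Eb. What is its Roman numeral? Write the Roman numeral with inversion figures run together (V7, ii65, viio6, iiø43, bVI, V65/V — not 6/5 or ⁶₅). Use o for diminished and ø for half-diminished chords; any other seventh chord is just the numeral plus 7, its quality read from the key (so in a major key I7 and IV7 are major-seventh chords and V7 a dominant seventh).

The pitches Cb-Eb-Gb-Bb form a major seventh chord rooted on Cb.
In Gb major, Cb is the subdominant; the diatonic major seventh chord there is IV7.
With Eb in the bass the chord is in first inversion, so the figured bass is 65.

IV65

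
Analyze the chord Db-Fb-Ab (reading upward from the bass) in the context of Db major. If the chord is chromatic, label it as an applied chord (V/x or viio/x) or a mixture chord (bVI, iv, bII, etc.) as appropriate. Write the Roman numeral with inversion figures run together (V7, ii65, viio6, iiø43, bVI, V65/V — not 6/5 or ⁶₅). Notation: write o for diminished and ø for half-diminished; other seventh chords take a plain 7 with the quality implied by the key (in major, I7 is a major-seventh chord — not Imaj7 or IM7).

The pitches Db-Fb-Ab form a minor triad rooted on Db.
Db is the first degree of Db major. This is the minor tonic, borrowed from the parallel minor.

i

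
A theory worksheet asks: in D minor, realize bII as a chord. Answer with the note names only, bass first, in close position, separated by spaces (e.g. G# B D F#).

bII is the Neapolitan chord — a major triad on the lowered second degree. In D minor that root is Eb.
So the chord is Eb-G-Bb, a major triad.

Eb G Bb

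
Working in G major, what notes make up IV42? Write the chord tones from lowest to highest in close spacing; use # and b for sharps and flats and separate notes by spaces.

B C E G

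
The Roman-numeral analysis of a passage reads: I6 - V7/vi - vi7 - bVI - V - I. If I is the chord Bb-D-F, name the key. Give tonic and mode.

I is given as Bb-D-F — a major triad with root Bb.
If Bb is scale degree 1 and the mode makes that degree carry a major triad, the tonic is Bb and the mode is major.

Bb major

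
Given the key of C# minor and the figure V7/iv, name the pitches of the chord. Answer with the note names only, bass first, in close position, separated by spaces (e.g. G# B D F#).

The slash means an applied dominant: we want the dominant of iv. In C# minor, iv is F# minor, and its dominant is built on C#.
Building a dominant seventh chord on C# gives C#-E#-G#-B.

C# E# G# B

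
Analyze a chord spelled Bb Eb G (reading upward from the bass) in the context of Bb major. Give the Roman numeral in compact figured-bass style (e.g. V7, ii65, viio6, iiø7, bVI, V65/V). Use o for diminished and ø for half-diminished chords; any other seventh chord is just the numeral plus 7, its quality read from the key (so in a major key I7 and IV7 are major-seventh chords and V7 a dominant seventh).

Stacked in thirds the chord is Eb-G-Bb: a major triad on Eb.
In Bb major, Eb is the subdominant; the diatonic major triad there is IV.
With Bb in the bass the chord is in second inversion, so the figured bass is 64.

IV64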